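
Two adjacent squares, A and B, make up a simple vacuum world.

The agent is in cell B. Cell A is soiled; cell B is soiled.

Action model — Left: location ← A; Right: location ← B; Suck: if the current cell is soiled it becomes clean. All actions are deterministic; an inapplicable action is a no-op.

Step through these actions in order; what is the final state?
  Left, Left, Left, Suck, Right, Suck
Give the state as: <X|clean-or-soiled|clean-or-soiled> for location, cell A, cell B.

1. Left → <A|soiled|soiled>
2. Left → <A|soiled|soiled>
3. Left → <A|soiled|soiled>
4. Suck → <A|clean|soiled>
5. Right → <B|clean|soiled>
6. Suck → <B|clean|clean>

<B|clean|clean>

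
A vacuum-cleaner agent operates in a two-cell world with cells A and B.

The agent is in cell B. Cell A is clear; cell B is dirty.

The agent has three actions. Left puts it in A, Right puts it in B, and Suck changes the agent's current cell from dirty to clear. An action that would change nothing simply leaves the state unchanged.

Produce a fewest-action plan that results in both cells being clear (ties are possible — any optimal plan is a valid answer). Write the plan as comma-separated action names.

[1] after Suck: in B — A clear, B clear
min 1: B is dirty, one Suck

Suck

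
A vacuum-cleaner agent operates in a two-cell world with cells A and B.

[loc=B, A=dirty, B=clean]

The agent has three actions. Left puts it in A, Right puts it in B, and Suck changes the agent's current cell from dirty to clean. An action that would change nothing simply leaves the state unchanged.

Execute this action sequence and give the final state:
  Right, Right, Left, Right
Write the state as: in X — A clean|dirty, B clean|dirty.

step 1/4 (Right): in B — A dirty, B clean
step 2/4 (Right): in B — A dirty, B clean
step 3/4 (Left): in A — A dirty, B clean
step 4/4 (Right): in B — A dirty, B clean

in B — A dirty, B clean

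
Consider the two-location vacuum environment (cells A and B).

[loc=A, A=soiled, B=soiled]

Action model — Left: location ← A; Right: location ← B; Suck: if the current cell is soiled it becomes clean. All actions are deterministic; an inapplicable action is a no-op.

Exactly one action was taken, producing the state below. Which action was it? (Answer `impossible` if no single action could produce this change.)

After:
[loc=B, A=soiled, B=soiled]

try  Left: <A|soiled|soiled>
try Right: <B|soiled|soiled>  ← match
try  Suck: <A|clean|soiled>

Right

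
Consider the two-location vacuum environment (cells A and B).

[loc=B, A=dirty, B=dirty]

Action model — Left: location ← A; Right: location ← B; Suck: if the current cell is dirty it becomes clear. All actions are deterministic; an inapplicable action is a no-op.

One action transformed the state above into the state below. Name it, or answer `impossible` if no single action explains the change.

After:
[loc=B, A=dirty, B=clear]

Suck

try  Left: <A|dirty|dirty>
try Right: <B|dirty|dirty>
try  Suck: <B|dirty|clear>  ← match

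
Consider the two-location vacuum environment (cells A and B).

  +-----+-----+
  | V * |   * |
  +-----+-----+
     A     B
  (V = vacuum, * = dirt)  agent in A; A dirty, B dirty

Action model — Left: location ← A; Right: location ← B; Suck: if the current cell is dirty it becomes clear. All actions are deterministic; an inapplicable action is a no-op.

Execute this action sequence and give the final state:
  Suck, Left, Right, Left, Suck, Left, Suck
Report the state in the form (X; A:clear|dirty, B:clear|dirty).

t=1 Suck ⇒ (A; A:clear, B:dirty)
t=2 Left ⇒ (A; A:clear, B:dirty)
t=3 Right ⇒ (B; A:clear, B:dirty)
t=4 Left ⇒ (A; A:clear, B:dirty)
t=5 Suck ⇒ (A; A:clear, B:dirty)
t=6 Left ⇒ (A; A:clear, B:dirty)
t=7 Suck ⇒ (A; A:clear, B:dirty)

(A; A:clear, B:dirty)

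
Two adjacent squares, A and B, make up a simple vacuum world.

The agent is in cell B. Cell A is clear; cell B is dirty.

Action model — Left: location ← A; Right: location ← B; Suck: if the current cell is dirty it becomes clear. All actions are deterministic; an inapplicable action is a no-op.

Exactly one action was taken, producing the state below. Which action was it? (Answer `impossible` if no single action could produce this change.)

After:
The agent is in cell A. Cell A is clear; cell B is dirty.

try  Left: (A; A:clear, B:dirty)  ← match
try Right: (B; A:clear, B:dirty)
try  Suck: (B; A:clear, B:clear)

Left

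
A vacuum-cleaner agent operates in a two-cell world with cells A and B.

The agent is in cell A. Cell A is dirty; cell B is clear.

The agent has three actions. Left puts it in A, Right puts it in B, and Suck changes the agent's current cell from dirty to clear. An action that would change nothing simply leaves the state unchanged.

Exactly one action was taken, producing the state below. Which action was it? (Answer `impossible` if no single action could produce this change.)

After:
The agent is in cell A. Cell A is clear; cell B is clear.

try  Left: (A; A:dirty, B:clear)
try Right: (B; A:dirty, B:clear)
try  Suck: (A; A:clear, B:clear)  ← match

Suck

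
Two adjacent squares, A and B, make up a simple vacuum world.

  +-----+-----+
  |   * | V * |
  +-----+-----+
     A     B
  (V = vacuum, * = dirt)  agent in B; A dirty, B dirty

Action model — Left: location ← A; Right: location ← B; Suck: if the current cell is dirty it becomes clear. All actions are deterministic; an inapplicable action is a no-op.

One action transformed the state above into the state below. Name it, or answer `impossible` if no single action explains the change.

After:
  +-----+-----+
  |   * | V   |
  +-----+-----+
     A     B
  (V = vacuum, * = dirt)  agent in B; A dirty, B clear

try  Left: in A — A dirty, B dirty
try Right: in B — A dirty, B dirty
try  Suck: in B — A dirty, B clear  ← match

Suck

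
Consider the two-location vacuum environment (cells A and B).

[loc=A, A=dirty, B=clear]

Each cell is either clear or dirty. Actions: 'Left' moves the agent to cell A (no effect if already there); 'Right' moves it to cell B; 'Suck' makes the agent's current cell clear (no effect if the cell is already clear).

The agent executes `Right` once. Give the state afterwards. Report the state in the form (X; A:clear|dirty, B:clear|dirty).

(B; A:dirty, B:clear)

start: (A; A:dirty, B:clear)
1. Right → (B; A:dirty, B:clear)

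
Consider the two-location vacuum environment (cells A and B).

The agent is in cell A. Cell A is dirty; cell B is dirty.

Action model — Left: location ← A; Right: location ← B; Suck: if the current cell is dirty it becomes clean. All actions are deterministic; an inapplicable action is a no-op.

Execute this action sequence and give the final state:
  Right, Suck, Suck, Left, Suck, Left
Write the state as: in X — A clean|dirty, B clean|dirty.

in A — A clean, B clean

1. Right → in B — A dirty, B dirty
2. Suck → in B — A dirty, B clean
3. Suck → in B — A dirty, B clean
4. Left → in A — A dirty, B clean
5. Suck → in A — A clean, B clean
6. Left → in A — A clean, B clean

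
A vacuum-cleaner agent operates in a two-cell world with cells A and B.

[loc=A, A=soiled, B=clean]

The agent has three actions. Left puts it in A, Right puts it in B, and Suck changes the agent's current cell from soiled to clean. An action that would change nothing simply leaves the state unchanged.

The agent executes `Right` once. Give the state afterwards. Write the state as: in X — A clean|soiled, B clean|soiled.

in B — A soiled, B clean

start: in A — A soiled, B clean
1) do Right; now in B — A soiled, B clean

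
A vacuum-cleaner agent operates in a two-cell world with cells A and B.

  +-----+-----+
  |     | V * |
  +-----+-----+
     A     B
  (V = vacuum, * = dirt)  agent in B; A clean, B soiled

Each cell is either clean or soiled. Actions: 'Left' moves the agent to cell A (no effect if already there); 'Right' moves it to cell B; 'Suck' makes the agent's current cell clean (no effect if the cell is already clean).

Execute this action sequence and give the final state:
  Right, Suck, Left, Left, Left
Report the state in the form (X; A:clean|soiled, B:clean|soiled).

(A; A:clean, B:clean)

[1] after Right: (B; A:clean, B:soiled)
[2] after Suck: (B; A:clean, B:clean)
[3] after Left: (A; A:clean, B:clean)
[4] after Left: (A; A:clean, B:clean)
[5] after Left: (A; A:clean, B:clean)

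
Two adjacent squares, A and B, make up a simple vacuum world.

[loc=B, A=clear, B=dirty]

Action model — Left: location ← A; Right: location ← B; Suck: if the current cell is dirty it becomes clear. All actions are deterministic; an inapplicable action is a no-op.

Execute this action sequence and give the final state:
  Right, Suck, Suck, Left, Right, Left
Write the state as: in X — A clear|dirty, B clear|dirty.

step 1/6 (Right): in B — A clear, B dirty
step 2/6 (Suck): in B — A clear, B clear
step 3/6 (Suck): in B — A clear, B clear
step 4/6 (Left): in A — A clear, B clear
step 5/6 (Right): in B — A clear, B clear
step 6/6 (Left): in A — A clear, B clear

in A — A clear, B clear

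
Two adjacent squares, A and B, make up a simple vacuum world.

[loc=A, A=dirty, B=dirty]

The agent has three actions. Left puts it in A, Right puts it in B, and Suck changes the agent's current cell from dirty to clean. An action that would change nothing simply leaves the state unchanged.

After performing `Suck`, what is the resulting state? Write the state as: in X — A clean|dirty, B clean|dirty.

in A — A clean, B dirty

start: in A — A dirty, B dirty
t=1 Suck ⇒ in A — A clean, B dirty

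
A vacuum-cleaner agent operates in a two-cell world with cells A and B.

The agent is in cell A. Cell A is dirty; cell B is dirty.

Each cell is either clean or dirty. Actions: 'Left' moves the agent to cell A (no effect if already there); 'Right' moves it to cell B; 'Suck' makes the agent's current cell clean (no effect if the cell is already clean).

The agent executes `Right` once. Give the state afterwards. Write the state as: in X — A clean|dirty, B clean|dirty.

in B — A dirty, B dirty

start: in A — A dirty, B dirty
1. Right → in B — A dirty, B dirty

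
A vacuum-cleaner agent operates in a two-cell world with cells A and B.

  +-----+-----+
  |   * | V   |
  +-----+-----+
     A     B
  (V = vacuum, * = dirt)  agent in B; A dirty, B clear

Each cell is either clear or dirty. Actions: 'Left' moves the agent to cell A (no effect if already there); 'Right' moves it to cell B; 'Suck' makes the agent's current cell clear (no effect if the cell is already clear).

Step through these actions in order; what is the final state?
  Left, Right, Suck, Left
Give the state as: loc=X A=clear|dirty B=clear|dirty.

loc=A A=dirty B=clear

1. Left → loc=A A=dirty B=clear
2. Right → loc=B A=dirty B=clear
3. Suck → loc=B A=dirty B=clear
4. Left → loc=A A=dirty B=clear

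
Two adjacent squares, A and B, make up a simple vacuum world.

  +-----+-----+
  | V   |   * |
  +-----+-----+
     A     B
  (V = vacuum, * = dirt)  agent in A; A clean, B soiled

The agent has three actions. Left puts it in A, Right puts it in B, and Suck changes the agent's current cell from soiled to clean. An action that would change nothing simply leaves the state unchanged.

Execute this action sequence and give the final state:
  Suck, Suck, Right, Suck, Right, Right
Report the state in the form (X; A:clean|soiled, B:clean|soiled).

t=1 Suck ⇒ (A; A:clean, B:soiled)
t=2 Suck ⇒ (A; A:clean, B:soiled)
t=3 Right ⇒ (B; A:clean, B:soiled)
t=4 Suck ⇒ (B; A:clean, B:clean)
t=5 Right ⇒ (B; A:clean, B:clean)
t=6 Right ⇒ (B; A:clean, B:clean)

(B; A:clean, B:clean)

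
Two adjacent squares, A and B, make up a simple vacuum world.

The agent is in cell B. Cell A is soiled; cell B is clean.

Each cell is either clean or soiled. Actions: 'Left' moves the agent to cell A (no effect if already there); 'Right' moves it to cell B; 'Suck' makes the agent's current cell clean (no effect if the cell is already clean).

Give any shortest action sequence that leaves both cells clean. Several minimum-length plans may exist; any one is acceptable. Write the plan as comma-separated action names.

t=1 Left ⇒ (A; A:soiled, B:clean)
t=2 Suck ⇒ (A; A:clean, B:clean)
min 2: go A then Suck

Left, Suck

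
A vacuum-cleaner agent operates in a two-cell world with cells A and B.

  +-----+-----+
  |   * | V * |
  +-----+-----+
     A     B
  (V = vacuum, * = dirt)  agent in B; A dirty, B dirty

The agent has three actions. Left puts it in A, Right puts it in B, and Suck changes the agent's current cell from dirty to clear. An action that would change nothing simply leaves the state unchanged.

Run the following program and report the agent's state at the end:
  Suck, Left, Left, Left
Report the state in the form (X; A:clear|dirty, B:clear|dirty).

(A; A:dirty, B:clear)

t=1 Suck ⇒ (B; A:dirty, B:clear)
t=2 Left ⇒ (A; A:dirty, B:clear)
t=3 Left ⇒ (A; A:dirty, B:clear)
t=4 Left ⇒ (A; A:dirty, B:clear)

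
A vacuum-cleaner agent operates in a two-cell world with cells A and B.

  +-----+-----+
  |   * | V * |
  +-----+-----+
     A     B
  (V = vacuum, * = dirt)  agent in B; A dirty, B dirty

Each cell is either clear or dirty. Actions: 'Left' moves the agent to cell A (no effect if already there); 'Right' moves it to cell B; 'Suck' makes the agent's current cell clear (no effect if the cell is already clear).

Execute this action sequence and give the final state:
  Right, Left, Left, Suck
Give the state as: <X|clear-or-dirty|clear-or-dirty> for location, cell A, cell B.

<A|clear|dirty>

Right (#1): <B|dirty|dirty>
Left (#2): <A|dirty|dirty>
Left (#3): <A|dirty|dirty>
Suck (#4): <A|clear|dirty>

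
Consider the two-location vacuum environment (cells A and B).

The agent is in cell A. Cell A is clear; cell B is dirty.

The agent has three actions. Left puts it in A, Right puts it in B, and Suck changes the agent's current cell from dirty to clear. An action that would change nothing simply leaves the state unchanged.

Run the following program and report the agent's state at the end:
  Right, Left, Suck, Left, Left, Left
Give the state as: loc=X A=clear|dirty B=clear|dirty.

loc=A A=clear B=dirty

t=1 Right ⇒ loc=B A=clear B=dirty
t=2 Left ⇒ loc=A A=clear B=dirty
t=3 Suck ⇒ loc=A A=clear B=dirty
t=4 Left ⇒ loc=A A=clear B=dirty
t=5 Left ⇒ loc=A A=clear B=dirty
t=6 Left ⇒ loc=A A=clear B=dirty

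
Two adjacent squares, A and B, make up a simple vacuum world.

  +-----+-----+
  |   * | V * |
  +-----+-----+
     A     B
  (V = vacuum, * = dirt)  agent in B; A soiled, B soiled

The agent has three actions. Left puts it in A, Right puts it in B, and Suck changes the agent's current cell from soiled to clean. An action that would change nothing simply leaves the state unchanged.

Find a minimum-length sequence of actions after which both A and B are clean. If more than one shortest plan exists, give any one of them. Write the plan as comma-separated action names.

Suck, Left, Suck

1) do Suck; now in B — A soiled, B clean
2) do Left; now in A — A soiled, B clean
3) do Suck; now in A — A clean, B clean
min 3: Suck B + move + Suck A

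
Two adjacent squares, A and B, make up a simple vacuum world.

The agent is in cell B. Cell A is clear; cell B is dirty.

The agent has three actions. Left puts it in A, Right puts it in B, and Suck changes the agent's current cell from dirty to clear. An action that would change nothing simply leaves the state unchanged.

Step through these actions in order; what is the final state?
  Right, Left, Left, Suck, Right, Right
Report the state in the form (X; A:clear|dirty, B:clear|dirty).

(B; A:clear, B:dirty)

1. Right → (B; A:clear, B:dirty)
2. Left → (A; A:clear, B:dirty)
3. Left → (A; A:clear, B:dirty)
4. Suck → (A; A:clear, B:dirty)
5. Right → (B; A:clear, B:dirty)
6. Right → (B; A:clear, B:dirty)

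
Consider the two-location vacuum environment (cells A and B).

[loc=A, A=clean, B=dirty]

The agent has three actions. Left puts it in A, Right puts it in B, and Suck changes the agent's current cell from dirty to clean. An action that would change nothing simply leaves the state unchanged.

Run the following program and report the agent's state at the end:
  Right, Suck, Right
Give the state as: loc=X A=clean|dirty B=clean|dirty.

1. Right → loc=B A=clean B=dirty
2. Suck → loc=B A=clean B=clean
3. Right → loc=B A=clean B=clean

loc=B A=clean B=clean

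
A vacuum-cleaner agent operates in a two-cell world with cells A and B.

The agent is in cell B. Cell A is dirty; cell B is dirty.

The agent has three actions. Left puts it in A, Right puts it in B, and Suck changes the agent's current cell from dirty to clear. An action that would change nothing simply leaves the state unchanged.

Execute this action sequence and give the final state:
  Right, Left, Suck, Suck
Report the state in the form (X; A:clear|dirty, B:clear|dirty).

1) do Right; now (B; A:dirty, B:dirty)
2) do Left; now (A; A:dirty, B:dirty)
3) do Suck; now (A; A:clear, B:dirty)
4) do Suck; now (A; A:clear, B:dirty)

(A; A:clear, B:dirty)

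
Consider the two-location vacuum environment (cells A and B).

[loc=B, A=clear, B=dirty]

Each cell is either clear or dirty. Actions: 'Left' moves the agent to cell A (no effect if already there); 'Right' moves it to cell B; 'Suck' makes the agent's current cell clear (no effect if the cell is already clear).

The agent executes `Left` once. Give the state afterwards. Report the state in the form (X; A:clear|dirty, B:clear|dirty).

start: (B; A:clear, B:dirty)
1) do Left; now (A; A:clear, B:dirty)

(A; A:clear, B:dirty)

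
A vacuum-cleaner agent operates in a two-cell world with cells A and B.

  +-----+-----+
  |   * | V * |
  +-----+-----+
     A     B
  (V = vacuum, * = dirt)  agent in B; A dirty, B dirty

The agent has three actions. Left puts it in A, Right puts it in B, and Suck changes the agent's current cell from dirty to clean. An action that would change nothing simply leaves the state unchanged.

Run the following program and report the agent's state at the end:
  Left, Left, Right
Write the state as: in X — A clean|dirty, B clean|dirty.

[1] after Left: in A — A dirty, B dirty
[2] after Left: in A — A dirty, B dirty
[3] after Right: in B — A dirty, B dirty

in B — A dirty, B dirty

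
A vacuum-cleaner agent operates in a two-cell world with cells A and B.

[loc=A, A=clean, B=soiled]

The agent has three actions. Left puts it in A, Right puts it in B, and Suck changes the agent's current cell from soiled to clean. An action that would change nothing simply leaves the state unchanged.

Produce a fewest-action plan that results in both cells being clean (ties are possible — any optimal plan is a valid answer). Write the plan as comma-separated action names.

Right, Suck

1) do Right; now (B; A:clean, B:soiled)
2) do Suck; now (B; A:clean, B:clean)
min 2: go B then Suck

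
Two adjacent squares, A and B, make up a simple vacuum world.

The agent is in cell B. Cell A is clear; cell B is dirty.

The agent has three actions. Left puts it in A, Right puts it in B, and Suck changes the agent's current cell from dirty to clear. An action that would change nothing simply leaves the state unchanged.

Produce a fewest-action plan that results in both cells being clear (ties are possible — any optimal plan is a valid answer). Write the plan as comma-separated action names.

Suck

[1] after Suck: (B; A:clear, B:clear)
min 1: B is dirty, one Suck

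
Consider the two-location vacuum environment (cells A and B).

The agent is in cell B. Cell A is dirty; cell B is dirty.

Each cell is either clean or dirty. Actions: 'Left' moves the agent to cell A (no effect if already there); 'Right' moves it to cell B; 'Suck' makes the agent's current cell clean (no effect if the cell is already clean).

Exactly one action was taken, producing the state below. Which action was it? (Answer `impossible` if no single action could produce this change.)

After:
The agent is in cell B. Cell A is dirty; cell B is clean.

try  Left: in A — A dirty, B dirty
try Right: in B — A dirty, B dirty
try  Suck: in B — A dirty, B clean  ← match

Suck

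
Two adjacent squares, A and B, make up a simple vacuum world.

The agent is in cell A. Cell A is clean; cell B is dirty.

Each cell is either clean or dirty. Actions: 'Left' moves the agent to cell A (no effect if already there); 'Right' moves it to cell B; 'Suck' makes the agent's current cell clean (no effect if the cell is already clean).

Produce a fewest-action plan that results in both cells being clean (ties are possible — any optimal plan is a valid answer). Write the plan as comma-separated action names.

Right, Suck

t=1 Right ⇒ in B — A clean, B dirty
t=2 Suck ⇒ in B — A clean, B clean
min 2: go B then Suck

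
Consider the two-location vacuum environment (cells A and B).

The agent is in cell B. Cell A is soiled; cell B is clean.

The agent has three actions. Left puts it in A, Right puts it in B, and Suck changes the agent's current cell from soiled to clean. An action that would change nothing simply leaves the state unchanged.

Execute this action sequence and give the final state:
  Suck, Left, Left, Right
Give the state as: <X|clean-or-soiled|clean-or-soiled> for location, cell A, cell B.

<B|soiled|clean>

t=1 Suck ⇒ <B|soiled|clean>
t=2 Left ⇒ <A|soiled|clean>
t=3 Left ⇒ <A|soiled|clean>
t=4 Right ⇒ <B|soiled|clean>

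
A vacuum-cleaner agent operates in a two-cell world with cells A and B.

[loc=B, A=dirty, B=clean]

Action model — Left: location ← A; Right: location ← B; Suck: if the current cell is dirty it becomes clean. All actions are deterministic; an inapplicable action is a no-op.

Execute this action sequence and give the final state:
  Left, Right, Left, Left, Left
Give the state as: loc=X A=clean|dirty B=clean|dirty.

[1] after Left: loc=A A=dirty B=clean
[2] after Right: loc=B A=dirty B=clean
[3] after Left: loc=A A=dirty B=clean
[4] after Left: loc=A A=dirty B=clean
[5] after Left: loc=A A=dirty B=clean

loc=A A=dirty B=clean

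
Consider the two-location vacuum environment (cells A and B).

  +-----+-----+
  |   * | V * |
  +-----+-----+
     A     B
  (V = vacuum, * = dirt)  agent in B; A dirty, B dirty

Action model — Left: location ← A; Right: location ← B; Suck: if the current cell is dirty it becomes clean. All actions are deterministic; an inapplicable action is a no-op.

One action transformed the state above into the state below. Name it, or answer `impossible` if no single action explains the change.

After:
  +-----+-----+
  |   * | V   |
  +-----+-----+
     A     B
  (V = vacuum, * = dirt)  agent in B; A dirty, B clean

Suck

try  Left: <A|dirty|dirty>
try Right: <B|dirty|dirty>
try  Suck: <B|dirty|clean>  ← match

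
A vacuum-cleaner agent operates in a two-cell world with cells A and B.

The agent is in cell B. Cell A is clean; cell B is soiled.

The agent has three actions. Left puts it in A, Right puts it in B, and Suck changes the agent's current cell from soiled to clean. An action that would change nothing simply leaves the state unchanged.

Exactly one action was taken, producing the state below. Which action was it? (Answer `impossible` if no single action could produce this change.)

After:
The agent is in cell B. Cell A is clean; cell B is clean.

Suck

try  Left: <A|clean|soiled>
try Right: <B|clean|soiled>
try  Suck: <B|clean|clean>  ← match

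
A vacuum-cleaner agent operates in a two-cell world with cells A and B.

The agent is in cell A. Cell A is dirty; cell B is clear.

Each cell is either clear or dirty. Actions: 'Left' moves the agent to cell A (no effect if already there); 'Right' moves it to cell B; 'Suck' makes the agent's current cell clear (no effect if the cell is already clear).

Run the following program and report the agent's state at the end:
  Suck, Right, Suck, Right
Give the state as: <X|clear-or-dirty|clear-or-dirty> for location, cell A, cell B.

t=1 Suck ⇒ <A|clear|clear>
t=2 Right ⇒ <B|clear|clear>
t=3 Suck ⇒ <B|clear|clear>
t=4 Right ⇒ <B|clear|clear>

<B|clear|clear>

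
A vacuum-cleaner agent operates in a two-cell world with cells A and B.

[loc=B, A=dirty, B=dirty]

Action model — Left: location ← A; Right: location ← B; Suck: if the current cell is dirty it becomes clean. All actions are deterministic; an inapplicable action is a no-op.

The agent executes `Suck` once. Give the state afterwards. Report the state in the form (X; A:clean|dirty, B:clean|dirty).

start: (B; A:dirty, B:dirty)
1. Suck → (B; A:dirty, B:clean)

(B; A:dirty, B:clean)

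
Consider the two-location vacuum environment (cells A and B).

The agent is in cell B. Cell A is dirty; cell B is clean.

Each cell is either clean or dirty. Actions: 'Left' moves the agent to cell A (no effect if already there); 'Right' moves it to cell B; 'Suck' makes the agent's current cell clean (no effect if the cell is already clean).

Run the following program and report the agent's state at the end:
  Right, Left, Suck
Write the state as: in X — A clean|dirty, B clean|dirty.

in A — A clean, B clean

step 1/3 (Right): in B — A dirty, B clean
step 2/3 (Left): in A — A dirty, B clean
step 3/3 (Suck): in A — A clean, B clean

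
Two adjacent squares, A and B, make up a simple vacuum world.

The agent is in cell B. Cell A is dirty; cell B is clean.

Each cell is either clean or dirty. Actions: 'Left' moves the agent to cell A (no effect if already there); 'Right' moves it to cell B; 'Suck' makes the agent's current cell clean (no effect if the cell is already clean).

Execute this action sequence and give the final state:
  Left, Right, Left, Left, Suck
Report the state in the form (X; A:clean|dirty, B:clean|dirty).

[1] after Left: (A; A:dirty, B:clean)
[2] after Right: (B; A:dirty, B:clean)
[3] after Left: (A; A:dirty, B:clean)
[4] after Left: (A; A:dirty, B:clean)
[5] after Suck: (A; A:clean, B:clean)

(A; A:clean, B:clean)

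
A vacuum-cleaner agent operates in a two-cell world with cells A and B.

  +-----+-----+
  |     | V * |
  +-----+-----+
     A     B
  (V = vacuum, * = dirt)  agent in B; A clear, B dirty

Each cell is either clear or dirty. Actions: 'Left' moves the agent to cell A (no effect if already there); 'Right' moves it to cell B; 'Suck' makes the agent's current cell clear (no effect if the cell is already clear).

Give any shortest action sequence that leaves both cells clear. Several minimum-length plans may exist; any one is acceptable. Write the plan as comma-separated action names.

Suck

[1] after Suck: loc=B A=clear B=clear
min 1: B is dirty, one Suck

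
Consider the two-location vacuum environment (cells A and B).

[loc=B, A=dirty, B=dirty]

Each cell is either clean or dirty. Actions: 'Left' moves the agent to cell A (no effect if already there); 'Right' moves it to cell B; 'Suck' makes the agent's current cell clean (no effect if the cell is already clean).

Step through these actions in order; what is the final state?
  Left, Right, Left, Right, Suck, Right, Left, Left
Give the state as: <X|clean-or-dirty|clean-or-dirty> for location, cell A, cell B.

Left (#1): <A|dirty|dirty>
Right (#2): <B|dirty|dirty>
Left (#3): <A|dirty|dirty>
Right (#4): <B|dirty|dirty>
Suck (#5): <B|dirty|clean>
Right (#6): <B|dirty|clean>
Left (#7): <A|dirty|clean>
Left (#8): <A|dirty|clean>

<A|dirty|clean>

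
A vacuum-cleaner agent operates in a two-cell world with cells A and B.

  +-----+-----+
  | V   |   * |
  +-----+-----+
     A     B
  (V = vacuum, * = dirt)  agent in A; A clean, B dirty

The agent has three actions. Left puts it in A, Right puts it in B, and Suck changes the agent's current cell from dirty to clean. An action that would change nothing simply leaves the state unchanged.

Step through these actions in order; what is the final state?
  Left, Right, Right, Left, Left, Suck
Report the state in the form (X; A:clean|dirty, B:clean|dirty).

(A; A:clean, B:dirty)

Left (#1): (A; A:clean, B:dirty)
Right (#2): (B; A:clean, B:dirty)
Right (#3): (B; A:clean, B:dirty)
Left (#4): (A; A:clean, B:dirty)
Left (#5): (A; A:clean, B:dirty)
Suck (#6): (A; A:clean, B:dirty)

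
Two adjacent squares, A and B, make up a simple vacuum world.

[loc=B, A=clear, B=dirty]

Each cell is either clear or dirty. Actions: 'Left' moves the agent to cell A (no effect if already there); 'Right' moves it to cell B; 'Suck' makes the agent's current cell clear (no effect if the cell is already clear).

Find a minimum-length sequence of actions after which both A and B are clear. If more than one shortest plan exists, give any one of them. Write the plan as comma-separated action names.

Suck

1. Suck → (B; A:clear, B:clear)
min 1: B is dirty, one Suck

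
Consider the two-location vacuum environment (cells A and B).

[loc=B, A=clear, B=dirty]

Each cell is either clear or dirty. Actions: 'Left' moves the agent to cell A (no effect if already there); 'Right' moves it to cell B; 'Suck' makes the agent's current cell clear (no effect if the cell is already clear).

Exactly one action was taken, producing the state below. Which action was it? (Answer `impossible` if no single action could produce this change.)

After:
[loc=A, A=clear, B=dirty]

Left

try  Left: loc=A A=clear B=dirty  ← match
try Right: loc=B A=clear B=dirty
try  Suck: loc=B A=clear B=clear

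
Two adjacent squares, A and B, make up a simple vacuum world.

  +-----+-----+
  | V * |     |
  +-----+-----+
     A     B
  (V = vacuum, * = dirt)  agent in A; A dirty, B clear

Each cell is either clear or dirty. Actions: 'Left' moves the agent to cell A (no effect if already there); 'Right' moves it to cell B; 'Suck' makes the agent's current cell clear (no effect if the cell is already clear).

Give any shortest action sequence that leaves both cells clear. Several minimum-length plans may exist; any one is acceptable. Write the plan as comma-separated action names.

Suck

t=1 Suck ⇒ (A; A:clear, B:clear)
min 1: A is dirty, one Suck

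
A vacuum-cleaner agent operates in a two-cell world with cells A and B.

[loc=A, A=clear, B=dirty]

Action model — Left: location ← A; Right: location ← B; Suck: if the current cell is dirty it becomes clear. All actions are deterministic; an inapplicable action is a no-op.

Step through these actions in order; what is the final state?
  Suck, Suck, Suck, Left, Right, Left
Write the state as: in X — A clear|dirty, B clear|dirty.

1. Suck → in A — A clear, B dirty
2. Suck → in A — A clear, B dirty
3. Suck → in A — A clear, B dirty
4. Left → in A — A clear, B dirty
5. Right → in B — A clear, B dirty
6. Left → in A — A clear, B dirty

in A — A clear, B dirty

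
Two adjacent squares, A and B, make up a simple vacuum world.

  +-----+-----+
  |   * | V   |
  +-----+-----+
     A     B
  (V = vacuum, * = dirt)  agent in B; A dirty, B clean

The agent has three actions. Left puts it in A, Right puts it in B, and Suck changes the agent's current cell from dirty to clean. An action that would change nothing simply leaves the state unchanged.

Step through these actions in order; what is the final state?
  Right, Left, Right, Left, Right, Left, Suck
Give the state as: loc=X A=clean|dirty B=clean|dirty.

loc=A A=clean B=clean

1) do Right; now loc=B A=dirty B=clean
2) do Left; now loc=A A=dirty B=clean
3) do Right; now loc=B A=dirty B=clean
4) do Left; now loc=A A=dirty B=clean
5) do Right; now loc=B A=dirty B=clean
6) do Left; now loc=A A=dirty B=clean
7) do Suck; now loc=A A=clean B=clean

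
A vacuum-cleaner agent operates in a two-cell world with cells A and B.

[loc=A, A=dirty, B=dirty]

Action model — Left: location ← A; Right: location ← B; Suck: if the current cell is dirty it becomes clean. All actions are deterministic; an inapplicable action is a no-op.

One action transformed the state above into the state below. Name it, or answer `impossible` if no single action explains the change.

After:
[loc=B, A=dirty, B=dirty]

try  Left: <A|dirty|dirty>
try Right: <B|dirty|dirty>  ← match
try  Suck: <A|clean|dirty>

Right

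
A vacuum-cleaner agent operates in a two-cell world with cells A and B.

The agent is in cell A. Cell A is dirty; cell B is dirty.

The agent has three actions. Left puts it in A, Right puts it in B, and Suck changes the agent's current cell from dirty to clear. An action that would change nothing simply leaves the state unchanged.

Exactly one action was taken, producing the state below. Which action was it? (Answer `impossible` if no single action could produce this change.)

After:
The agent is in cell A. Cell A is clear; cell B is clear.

impossible

try  Left: in A — A dirty, B dirty
try Right: in B — A dirty, B dirty
try  Suck: in A — A clear, B dirty
no single action produces the after-state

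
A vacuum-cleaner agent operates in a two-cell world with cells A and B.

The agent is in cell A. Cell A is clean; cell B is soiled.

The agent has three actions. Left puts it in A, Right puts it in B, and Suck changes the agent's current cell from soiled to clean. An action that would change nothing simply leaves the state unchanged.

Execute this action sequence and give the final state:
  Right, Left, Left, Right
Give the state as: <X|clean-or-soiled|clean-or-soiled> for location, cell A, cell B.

[1] after Right: <B|clean|soiled>
[2] after Left: <A|clean|soiled>
[3] after Left: <A|clean|soiled>
[4] after Right: <B|clean|soiled>

<B|clean|soiled>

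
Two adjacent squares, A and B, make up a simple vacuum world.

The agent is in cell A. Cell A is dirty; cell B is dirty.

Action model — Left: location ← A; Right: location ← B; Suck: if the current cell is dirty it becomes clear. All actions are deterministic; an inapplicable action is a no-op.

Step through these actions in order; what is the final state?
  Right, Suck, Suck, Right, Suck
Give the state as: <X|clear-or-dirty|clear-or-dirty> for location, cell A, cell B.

<B|dirty|clear>

t=1 Right ⇒ <B|dirty|dirty>
t=2 Suck ⇒ <B|dirty|clear>
t=3 Suck ⇒ <B|dirty|clear>
t=4 Right ⇒ <B|dirty|clear>
t=5 Suck ⇒ <B|dirty|clear>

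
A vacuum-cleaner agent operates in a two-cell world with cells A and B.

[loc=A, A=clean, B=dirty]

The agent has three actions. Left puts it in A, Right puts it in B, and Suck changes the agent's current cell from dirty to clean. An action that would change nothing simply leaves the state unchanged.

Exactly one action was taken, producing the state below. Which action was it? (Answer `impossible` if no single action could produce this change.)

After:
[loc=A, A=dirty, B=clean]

impossible

try  Left: loc=A A=clean B=dirty
try Right: loc=B A=clean B=dirty
try  Suck: loc=A A=clean B=dirty
no single action produces the after-state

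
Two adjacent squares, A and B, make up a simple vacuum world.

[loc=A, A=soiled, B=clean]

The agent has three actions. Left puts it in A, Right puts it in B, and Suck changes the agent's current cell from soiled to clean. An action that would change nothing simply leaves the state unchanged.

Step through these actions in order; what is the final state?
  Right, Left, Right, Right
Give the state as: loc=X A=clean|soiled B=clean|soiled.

loc=B A=soiled B=clean

1) do Right; now loc=B A=soiled B=clean
2) do Left; now loc=A A=soiled B=clean
3) do Right; now loc=B A=soiled B=clean
4) do Right; now loc=B A=soiled B=clean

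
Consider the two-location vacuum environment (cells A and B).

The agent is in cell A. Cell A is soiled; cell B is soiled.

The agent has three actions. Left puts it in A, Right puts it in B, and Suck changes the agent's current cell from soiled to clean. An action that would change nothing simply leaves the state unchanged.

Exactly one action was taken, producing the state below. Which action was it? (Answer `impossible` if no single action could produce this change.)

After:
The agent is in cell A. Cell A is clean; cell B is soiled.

Suck

try  Left: (A; A:soiled, B:soiled)
try Right: (B; A:soiled, B:soiled)
try  Suck: (A; A:clean, B:soiled)  ← match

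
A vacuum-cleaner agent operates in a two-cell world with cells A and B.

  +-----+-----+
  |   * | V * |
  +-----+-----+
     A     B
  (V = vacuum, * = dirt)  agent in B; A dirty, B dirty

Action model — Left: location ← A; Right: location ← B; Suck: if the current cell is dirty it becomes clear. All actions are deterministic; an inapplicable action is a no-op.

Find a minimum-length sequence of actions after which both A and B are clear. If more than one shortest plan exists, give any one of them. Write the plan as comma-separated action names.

Suck, Left, Suck

1. Suck → (B; A:dirty, B:clear)
2. Left → (A; A:dirty, B:clear)
3. Suck → (A; A:clear, B:clear)
min 3: Suck B + move + Suck A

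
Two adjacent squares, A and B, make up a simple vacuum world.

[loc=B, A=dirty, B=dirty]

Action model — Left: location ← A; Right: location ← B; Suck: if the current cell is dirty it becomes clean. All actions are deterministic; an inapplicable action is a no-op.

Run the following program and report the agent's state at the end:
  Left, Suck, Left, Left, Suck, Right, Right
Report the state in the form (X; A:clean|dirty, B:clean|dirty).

(B; A:clean, B:dirty)

Left (#1): (A; A:dirty, B:dirty)
Suck (#2): (A; A:clean, B:dirty)
Left (#3): (A; A:clean, B:dirty)
Left (#4): (A; A:clean, B:dirty)
Suck (#5): (A; A:clean, B:dirty)
Right (#6): (B; A:clean, B:dirty)
Right (#7): (B; A:clean, B:dirty)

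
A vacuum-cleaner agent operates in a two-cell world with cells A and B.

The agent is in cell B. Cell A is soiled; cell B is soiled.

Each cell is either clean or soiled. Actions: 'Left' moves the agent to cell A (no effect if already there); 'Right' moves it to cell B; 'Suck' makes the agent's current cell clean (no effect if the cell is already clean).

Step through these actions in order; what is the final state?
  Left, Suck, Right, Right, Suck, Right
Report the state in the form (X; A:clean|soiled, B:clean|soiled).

(B; A:clean, B:clean)

t=1 Left ⇒ (A; A:soiled, B:soiled)
t=2 Suck ⇒ (A; A:clean, B:soiled)
t=3 Right ⇒ (B; A:clean, B:soiled)
t=4 Right ⇒ (B; A:clean, B:soiled)
t=5 Suck ⇒ (B; A:clean, B:clean)
t=6 Right ⇒ (B; A:clean, B:clean)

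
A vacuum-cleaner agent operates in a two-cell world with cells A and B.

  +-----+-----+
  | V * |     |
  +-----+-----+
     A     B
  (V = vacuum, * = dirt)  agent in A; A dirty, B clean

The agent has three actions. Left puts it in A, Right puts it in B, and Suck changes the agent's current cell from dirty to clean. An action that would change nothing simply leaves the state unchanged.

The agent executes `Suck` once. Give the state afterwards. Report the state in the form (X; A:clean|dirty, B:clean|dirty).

(A; A:clean, B:clean)

start: (A; A:dirty, B:clean)
1. Suck → (A; A:clean, B:clean)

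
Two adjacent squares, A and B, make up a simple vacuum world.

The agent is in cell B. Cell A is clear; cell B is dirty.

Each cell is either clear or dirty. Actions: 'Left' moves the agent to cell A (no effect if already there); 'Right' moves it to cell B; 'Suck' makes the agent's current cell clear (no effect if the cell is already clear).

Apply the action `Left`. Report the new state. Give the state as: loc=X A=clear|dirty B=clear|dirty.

start: loc=B A=clear B=dirty
Left (#1): loc=A A=clear B=dirty

loc=A A=clear B=dirty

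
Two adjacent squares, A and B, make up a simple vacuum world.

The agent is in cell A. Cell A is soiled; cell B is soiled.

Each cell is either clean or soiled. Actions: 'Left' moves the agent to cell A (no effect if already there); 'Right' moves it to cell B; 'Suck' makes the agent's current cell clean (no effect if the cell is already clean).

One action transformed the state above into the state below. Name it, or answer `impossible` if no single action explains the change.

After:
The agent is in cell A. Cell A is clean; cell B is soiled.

try  Left: loc=A A=soiled B=soiled
try Right: loc=B A=soiled B=soiled
try  Suck: loc=A A=clean B=soiled  ← match

Suck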